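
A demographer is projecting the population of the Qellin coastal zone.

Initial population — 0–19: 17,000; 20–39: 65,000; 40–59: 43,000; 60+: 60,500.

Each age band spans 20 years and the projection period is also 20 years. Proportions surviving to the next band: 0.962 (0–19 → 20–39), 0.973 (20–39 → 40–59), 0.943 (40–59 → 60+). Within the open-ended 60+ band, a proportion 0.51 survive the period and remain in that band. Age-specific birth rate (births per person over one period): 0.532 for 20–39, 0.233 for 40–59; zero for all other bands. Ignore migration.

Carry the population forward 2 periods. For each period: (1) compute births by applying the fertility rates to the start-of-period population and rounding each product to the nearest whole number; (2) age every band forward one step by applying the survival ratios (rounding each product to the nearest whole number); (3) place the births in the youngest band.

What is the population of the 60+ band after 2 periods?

96056

(Groups numbered youngest = 1 to oldest = 4.)
Period 1:
Births: 65000 × 0.532 = 34580  |  43000 × 0.233 = 10019 → 44599
Group 2: 17000 × 0.962 = 16354
Group 3: 65000 × 0.973 = 63245
Group 4: 43000 × 0.943 + 60500 × 0.51 = 40549 + 30855 = 71404
Giving 44599 / 16354 / 63245 / 71404.
Period 2:
Births: 16354 × 0.532 = 8700  |  63245 × 0.233 = 14736 → 23436
Group 2: 44599 × 0.962 = 42904
Group 3: 16354 × 0.973 = 15912
Group 4: 63245 × 0.943 + 71404 × 0.51 = 59640 + 36416 = 96056
Giving 23436 / 42904 / 15912 / 96056.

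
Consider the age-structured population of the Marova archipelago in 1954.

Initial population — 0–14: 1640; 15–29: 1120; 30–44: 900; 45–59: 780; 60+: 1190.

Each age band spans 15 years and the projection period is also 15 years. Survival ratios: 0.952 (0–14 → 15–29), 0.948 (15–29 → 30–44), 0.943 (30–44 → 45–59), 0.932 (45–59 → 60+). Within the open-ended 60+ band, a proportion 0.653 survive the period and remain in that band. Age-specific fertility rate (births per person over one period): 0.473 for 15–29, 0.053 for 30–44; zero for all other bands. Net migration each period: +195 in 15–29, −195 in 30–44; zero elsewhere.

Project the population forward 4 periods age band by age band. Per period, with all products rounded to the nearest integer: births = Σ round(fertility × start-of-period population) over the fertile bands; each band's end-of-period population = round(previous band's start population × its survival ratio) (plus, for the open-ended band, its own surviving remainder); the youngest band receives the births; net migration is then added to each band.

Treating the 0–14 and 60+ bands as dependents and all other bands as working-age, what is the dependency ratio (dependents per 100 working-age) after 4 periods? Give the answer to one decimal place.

163.9

— Period 1 —
Births: 1120 × 0.473 = 530  |  900 × 0.053 = 48 — total 578
15–29: 1640 × 0.952 = 1561
30–44: 1120 × 0.948 = 1062
45–59: 900 × 0.943 = 849
60+: 780 × 0.932 + 1190 × 0.653 = 727 + 777 = 1504
Net migration: 15–29 + 195 → 1756; 30–44 − 195 → 867
Giving 578 / 1756 / 867 / 849 / 1504.
— Period 2 —
Births: 1756 × 0.473 = 831  |  867 × 0.053 = 46 — total 877
15–29: 578 × 0.952 = 550
30–44: 1756 × 0.948 = 1665
45–59: 867 × 0.943 = 818
60+: 849 × 0.932 + 1504 × 0.653 = 791 + 982 = 1773
Net migration: 15–29 + 195 → 745; 30–44 − 195 → 1470
Giving 877 / 745 / 1470 / 818 / 1773.
— Period 3 —
Births: 745 × 0.473 = 352  |  1470 × 0.053 = 78 — total 430
15–29: 877 × 0.952 = 835
30–44: 745 × 0.948 = 706
45–59: 1470 × 0.943 = 1386
60+: 818 × 0.932 + 1773 × 0.653 = 762 + 1158 = 1920
Net migration: 15–29 + 195 → 1030; 30–44 − 195 → 511
Giving 430 / 1030 / 511 / 1386 / 1920.
— Period 4 —
Births: 1030 × 0.473 = 487  |  511 × 0.053 = 27 — total 514
15–29: 430 × 0.952 = 409
30–44: 1030 × 0.948 = 976
45–59: 511 × 0.943 = 482
60+: 1386 × 0.932 + 1920 × 0.653 = 1292 + 1254 = 2546
Net migration: 15–29 + 195 → 604; 30–44 − 195 → 781
Giving 514 / 604 / 781 / 482 / 2546.
Dependents (band 0–14 + band 60+) = 514 + 2546 = 3060; working-age = 1867; ratio = 3060/1867 × 100 = 163.9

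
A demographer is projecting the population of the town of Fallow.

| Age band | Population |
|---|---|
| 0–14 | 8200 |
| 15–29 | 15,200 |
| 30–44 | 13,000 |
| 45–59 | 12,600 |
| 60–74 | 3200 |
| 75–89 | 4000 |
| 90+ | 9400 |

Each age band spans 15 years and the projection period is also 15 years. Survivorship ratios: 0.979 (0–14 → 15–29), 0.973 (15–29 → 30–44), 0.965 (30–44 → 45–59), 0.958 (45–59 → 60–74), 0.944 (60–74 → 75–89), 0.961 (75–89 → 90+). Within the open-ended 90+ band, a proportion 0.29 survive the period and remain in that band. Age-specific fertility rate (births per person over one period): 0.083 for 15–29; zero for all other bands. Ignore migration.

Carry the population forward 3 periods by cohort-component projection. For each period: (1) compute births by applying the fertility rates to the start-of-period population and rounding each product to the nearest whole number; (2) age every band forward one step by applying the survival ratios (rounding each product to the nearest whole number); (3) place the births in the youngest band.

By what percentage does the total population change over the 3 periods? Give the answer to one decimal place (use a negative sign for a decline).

Call the groups 1 to 7, youngest first.
[period 1]
Births: 15200 × 0.083 = 1262
Group 2: 8200 × 0.979 = 8028
Group 3: 15200 × 0.973 = 14790
Group 4: 13000 × 0.965 = 12545
Group 5: 12600 × 0.958 = 12071
Group 6: 3200 × 0.944 = 3021
Group 7: 4000 × 0.961 + 9400 × 0.29 = 3844 + 2726 = 6570
End of period: [1262, 8028, 14790, 12545, 12071, 3021, 6570]
[period 2]
Births: 8028 × 0.083 = 666
Group 2: 1262 × 0.979 = 1235
Group 3: 8028 × 0.973 = 7811
Group 4: 14790 × 0.965 = 14272
Group 5: 12545 × 0.958 = 12018
Group 6: 12071 × 0.944 = 11395
Group 7: 3021 × 0.961 + 6570 × 0.29 = 2903 + 1905 = 4808
End of period: [666, 1235, 7811, 14272, 12018, 11395, 4808]
[period 3]
Births: 1235 × 0.083 = 103
Group 2: 666 × 0.979 = 652
Group 3: 1235 × 0.973 = 1202
Group 4: 7811 × 0.965 = 7538
Group 5: 14272 × 0.958 = 13673
Group 6: 12018 × 0.944 = 11345
Group 7: 11395 × 0.961 + 4808 × 0.29 = 10951 + 1394 = 12345
End of period: [103, 652, 1202, 7538, 13673, 11345, 12345]
Total: 65600 → 46858; change = -18742; percentage change = -28.6%

-28.6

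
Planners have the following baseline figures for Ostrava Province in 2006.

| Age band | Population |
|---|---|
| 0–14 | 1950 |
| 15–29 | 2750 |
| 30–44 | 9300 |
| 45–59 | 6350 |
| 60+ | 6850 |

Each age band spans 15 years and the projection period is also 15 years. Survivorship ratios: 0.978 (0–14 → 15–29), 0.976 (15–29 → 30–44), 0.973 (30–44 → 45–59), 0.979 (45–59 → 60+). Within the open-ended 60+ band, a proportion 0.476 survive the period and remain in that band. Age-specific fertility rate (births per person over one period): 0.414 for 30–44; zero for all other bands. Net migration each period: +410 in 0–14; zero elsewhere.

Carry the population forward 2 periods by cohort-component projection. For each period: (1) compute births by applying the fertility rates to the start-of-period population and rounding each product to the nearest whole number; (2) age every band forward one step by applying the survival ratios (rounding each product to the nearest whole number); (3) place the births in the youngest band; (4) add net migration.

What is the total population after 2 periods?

After projecting period 1:
Births: 9300 × 0.414 = 3850
15–29: 1950 × 0.978 = 1907
30–44: 2750 × 0.976 = 2684
45–59: 9300 × 0.973 = 9049
60+: 6350 × 0.979 + 6850 × 0.476 = 6217 + 3261 = 9478
Net migration: 0–14 + 410 → 4260
End of period: [4260, 1907, 2684, 9049, 9478]
After projecting period 2:
Births: 2684 × 0.414 = 1111
15–29: 4260 × 0.978 = 4166
30–44: 1907 × 0.976 = 1861
45–59: 2684 × 0.973 = 2612
60+: 9049 × 0.979 + 9478 × 0.476 = 8859 + 4512 = 13371
Net migration: 0–14 + 410 → 1521
End of period: [1521, 4166, 1861, 2612, 13371]
Total after period 2: 1521 + 4166 + 1861 + 2612 + 13371 = 23531

23531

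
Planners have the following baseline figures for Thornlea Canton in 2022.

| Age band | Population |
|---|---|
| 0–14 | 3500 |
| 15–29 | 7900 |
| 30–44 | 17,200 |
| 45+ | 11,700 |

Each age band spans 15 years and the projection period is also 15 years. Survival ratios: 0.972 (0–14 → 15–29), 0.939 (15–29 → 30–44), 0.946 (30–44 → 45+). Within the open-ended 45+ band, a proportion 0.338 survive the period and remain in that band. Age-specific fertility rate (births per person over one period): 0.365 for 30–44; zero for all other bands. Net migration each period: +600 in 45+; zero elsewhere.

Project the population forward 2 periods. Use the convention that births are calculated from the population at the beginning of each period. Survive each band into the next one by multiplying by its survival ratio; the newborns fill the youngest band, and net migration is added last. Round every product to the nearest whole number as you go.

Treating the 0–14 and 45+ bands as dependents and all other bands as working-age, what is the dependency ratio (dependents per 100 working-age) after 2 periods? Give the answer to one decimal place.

(Bands numbered youngest = 1 to oldest = 4.)
Period 1:
Births: 17200 × 0.365 = 6278
Band 2: 3500 × 0.972 = 3402
Band 3: 7900 × 0.939 = 7418
Band 4: 17200 × 0.946 + 11700 × 0.338 = 16271 + 3955 = 20226
Net migration: Band 4 + 600 → 20826
Population now: 0–14=6278, 15–29=3402, 30–44=7418, 45+=20826
Period 2:
Births: 7418 × 0.365 = 2708
Band 2: 6278 × 0.972 = 6102
Band 3: 3402 × 0.939 = 3194
Band 4: 7418 × 0.946 + 20826 × 0.338 = 7017 + 7039 = 14056
Net migration: Band 4 + 600 → 14656
Population now: 0–14=2708, 15–29=6102, 30–44=3194, 45+=14656
Dependents (band 0–14 + band 45+) = 2708 + 14656 = 17364; working-age = 9296; ratio = 17364/9296 × 100 = 186.8

186.8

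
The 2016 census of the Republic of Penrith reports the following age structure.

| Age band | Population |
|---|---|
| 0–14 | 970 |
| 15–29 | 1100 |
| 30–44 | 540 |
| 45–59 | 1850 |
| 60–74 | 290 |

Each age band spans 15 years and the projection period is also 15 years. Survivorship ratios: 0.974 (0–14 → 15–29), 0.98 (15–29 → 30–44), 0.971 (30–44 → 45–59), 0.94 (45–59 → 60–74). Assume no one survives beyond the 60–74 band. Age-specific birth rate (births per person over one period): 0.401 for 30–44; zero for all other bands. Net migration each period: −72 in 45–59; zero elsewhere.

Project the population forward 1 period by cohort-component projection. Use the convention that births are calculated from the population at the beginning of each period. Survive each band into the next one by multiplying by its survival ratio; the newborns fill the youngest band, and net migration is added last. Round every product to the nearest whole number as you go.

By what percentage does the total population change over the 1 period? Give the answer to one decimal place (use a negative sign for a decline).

[period 1]
Births: 540 × 0.401 = 217
15–29: 970 × 0.974 = 945
30–44: 1100 × 0.98 = 1078
45–59: 540 × 0.971 = 524
60–74: 1850 × 0.94 = 1739
Net migration: 45–59 − 72 → 452
End of period: [217, 945, 1078, 452, 1739]
Total: 4750 → 4431; change = -319; percentage change = -6.7%

-6.7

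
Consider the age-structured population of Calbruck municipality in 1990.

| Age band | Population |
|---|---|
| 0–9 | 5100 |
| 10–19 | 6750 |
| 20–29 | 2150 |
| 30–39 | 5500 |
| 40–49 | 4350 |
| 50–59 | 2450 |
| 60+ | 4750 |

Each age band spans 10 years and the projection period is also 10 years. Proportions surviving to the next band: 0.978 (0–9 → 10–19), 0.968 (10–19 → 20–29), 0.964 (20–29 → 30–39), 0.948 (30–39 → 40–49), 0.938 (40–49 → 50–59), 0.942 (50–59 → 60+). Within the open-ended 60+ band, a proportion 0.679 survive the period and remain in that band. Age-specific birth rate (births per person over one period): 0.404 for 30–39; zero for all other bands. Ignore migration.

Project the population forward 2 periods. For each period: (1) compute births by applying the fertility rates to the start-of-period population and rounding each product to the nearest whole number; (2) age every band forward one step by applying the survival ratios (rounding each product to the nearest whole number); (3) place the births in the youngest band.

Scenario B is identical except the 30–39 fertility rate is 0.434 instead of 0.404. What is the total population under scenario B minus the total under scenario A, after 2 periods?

224

After projecting period 1:
Births: 5500 × 0.404 = 2222
10–19: 5100 × 0.978 = 4988
20–29: 6750 × 0.968 = 6534
30–39: 2150 × 0.964 = 2073
40–49: 5500 × 0.948 = 5214
50–59: 4350 × 0.938 = 4080
60+: 2450 × 0.942 + 4750 × 0.679 = 2308 + 3225 = 5533
End of period: [2222, 4988, 6534, 2073, 5214, 4080, 5533]
After projecting period 2:
Births: 2073 × 0.404 = 837
10–19: 2222 × 0.978 = 2173
20–29: 4988 × 0.968 = 4828
30–39: 6534 × 0.964 = 6299
40–49: 2073 × 0.948 = 1965
50–59: 5214 × 0.938 = 4891
60+: 4080 × 0.942 + 5533 × 0.679 = 3843 + 3757 = 7600
End of period: [837, 2173, 4828, 6299, 1965, 4891, 7600]
Scenario A total after 2 periods: 28593
Scenario B projection —
After projecting period 1:
Births: 5500 × 0.434 = 2387
10–19: 5100 × 0.978 = 4988
20–29: 6750 × 0.968 = 6534
30–39: 2150 × 0.964 = 2073
40–49: 5500 × 0.948 = 5214
50–59: 4350 × 0.938 = 4080
60+: 2450 × 0.942 + 4750 × 0.679 = 2308 + 3225 = 5533
End of period: [2387, 4988, 6534, 2073, 5214, 4080, 5533]
After projecting period 2:
Births: 2073 × 0.434 = 900
10–19: 2387 × 0.978 = 2334
20–29: 4988 × 0.968 = 4828
30–39: 6534 × 0.964 = 6299
40–49: 2073 × 0.948 = 1965
50–59: 5214 × 0.938 = 4891
60+: 4080 × 0.942 + 5533 × 0.679 = 3843 + 3757 = 7600
End of period: [900, 2334, 4828, 6299, 1965, 4891, 7600]
Scenario B total after 2 periods: 28817
Difference B − A = 28817 − 28593 = 224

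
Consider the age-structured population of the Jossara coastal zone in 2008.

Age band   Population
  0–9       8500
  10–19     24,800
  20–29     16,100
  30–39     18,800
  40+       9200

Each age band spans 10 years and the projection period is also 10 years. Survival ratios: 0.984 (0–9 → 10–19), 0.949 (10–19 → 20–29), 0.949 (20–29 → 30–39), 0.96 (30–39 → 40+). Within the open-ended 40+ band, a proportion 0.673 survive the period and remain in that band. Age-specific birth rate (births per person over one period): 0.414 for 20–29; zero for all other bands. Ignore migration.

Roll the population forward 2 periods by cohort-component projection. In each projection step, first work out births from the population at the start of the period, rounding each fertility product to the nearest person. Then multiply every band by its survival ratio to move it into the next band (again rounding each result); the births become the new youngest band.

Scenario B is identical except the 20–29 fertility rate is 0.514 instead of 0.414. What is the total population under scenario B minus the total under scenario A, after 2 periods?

[period 1]
Births: 16100 × 0.414 = 6665
10–19: 8500 × 0.984 = 8364
20–29: 24800 × 0.949 = 23535
30–39: 16100 × 0.949 = 15279
40+: 18800 × 0.96 + 9200 × 0.673 = 18048 + 6192 = 24240
Population now: 0–9=6665, 10–19=8364, 20–29=23535, 30–39=15279, 40+=24240
[period 2]
Births: 23535 × 0.414 = 9743
10–19: 6665 × 0.984 = 6558
20–29: 8364 × 0.949 = 7937
30–39: 23535 × 0.949 = 22335
40+: 15279 × 0.96 + 24240 × 0.673 = 14668 + 16314 = 30982
Population now: 0–9=9743, 10–19=6558, 20–29=7937, 30–39=22335, 40+=30982
Scenario A total after 2 periods: 77555
Scenario B projection —
[period 1]
Births: 16100 × 0.514 = 8275
10–19: 8500 × 0.984 = 8364
20–29: 24800 × 0.949 = 23535
30–39: 16100 × 0.949 = 15279
40+: 18800 × 0.96 + 9200 × 0.673 = 18048 + 6192 = 24240
Population now: 0–9=8275, 10–19=8364, 20–29=23535, 30–39=15279, 40+=24240
[period 2]
Births: 23535 × 0.514 = 12097
10–19: 8275 × 0.984 = 8143
20–29: 8364 × 0.949 = 7937
30–39: 23535 × 0.949 = 22335
40+: 15279 × 0.96 + 24240 × 0.673 = 14668 + 16314 = 30982
Population now: 0–9=12097, 10–19=8143, 20–29=7937, 30–39=22335, 40+=30982
Scenario B total after 2 periods: 81494
Difference B − A = 81494 − 77555 = 3939

3939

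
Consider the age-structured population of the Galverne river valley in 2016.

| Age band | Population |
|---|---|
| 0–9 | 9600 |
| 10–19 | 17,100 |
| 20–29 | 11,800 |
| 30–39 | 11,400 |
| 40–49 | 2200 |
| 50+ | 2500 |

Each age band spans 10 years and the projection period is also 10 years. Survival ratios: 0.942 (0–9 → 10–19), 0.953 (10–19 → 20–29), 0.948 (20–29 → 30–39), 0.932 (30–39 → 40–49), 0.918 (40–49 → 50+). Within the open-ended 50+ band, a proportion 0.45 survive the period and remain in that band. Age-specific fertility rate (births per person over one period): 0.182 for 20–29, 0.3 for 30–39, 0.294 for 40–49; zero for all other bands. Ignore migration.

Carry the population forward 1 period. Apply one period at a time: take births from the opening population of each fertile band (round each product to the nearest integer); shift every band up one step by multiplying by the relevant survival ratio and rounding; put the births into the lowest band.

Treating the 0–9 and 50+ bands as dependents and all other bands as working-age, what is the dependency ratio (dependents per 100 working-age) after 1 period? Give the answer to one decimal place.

[period 1]
Births: 11800 * 0.182 = 2148 ; 11400 * 0.3 = 3420 ; 2200 * 0.294 = 647 → 6215
10–19: 9600 * 0.942 = 9043
20–29: 17100 * 0.953 = 16296
30–39: 11800 * 0.948 = 11186
40–49: 11400 * 0.932 = 10625
50+: 2200 * 0.918 + 2500 * 0.45 = 2020 + 1125 = 3145
Population now: 0–9=6215, 10–19=9043, 20–29=16296, 30–39=11186, 40–49=10625, 50+=3145
Dependents (band 0–9 + band 50+) = 6215 + 3145 = 9360; working-age = 47150; ratio = 9360/47150 × 100 = 19.9

19.9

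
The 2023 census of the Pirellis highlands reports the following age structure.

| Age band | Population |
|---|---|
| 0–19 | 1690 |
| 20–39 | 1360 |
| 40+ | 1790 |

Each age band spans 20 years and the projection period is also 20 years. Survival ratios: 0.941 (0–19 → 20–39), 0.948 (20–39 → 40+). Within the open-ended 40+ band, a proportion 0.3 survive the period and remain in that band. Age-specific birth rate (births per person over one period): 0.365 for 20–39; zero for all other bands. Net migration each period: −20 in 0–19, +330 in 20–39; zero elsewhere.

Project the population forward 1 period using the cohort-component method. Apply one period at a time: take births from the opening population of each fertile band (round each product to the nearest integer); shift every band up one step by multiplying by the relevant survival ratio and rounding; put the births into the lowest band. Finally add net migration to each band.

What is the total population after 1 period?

4222

Period 1:
Births: 1360 × 0.365 = 496
20–39: 1690 × 0.941 = 1590
40+: 1360 × 0.948 + 1790 × 0.3 = 1289 + 537 = 1826
Net migration: 0–19 − 20 → 476; 20–39 + 330 → 1920
End of period: [476, 1920, 1826]
Total after period 1: 476 + 1920 + 1826 = 4222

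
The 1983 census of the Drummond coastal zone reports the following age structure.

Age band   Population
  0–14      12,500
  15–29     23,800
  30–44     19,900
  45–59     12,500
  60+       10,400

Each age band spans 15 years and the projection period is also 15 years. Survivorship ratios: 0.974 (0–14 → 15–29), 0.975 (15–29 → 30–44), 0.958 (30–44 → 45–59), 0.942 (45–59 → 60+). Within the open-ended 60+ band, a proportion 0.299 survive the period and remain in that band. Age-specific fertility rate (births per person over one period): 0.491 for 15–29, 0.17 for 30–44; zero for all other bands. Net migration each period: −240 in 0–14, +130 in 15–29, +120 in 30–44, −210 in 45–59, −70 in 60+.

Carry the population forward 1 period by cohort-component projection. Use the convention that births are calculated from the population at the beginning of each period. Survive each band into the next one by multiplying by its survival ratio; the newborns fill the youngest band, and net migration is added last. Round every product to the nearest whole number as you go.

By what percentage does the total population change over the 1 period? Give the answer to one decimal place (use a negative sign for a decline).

— Period 1 —
Births: 23800 × 0.491 = 11686  |  19900 × 0.17 = 3383 ⇒ total 15069
15–29: 12500 × 0.974 = 12175
30–44: 23800 × 0.975 = 23205
45–59: 19900 × 0.958 = 19064
60+: 12500 × 0.942 + 10400 × 0.299 = 11775 + 3110 = 14885
Net migration: 0–14 − 240 → 14829; 15–29 + 130 → 12305; 30–44 + 120 → 23325; 45–59 − 210 → 18854; 60+ − 70 → 14815
End of period: [14829, 12305, 23325, 18854, 14815]
Total: 79100 → 84128; change = 5028; percentage change = 6.4%

6.4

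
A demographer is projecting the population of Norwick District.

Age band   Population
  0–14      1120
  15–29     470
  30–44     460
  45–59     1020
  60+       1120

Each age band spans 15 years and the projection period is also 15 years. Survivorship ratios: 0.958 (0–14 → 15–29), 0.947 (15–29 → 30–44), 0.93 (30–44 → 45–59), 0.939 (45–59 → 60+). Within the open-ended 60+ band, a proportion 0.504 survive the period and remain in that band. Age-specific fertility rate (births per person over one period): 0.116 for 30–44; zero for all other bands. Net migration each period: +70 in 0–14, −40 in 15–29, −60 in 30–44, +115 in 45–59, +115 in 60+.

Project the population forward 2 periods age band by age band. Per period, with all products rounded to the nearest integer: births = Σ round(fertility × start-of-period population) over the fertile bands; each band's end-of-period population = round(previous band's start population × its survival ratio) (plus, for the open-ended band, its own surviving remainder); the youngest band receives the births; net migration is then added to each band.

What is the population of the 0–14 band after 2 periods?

115

[period 1]
Births: 460 * 0.116 = 53
15–29: 1120 * 0.958 = 1073
30–44: 470 * 0.947 = 445
45–59: 460 * 0.93 = 428
60+: 1020 * 0.939 + 1120 * 0.504 = 958 + 564 = 1522
Net migration: 0–14 + 70 → 123; 15–29 − 40 → 1033; 30–44 − 60 → 385; 45–59 + 115 → 543; 60+ + 115 → 1637
Giving 123 / 1033 / 385 / 543 / 1637.
[period 2]
Births: 385 * 0.116 = 45
15–29: 123 * 0.958 = 118
30–44: 1033 * 0.947 = 978
45–59: 385 * 0.93 = 358
60+: 543 * 0.939 + 1637 * 0.504 = 510 + 825 = 1335
Net migration: 0–14 + 70 → 115; 15–29 − 40 → 78; 30–44 − 60 → 918; 45–59 + 115 → 473; 60+ + 115 → 1450
Giving 115 / 78 / 918 / 473 / 1450.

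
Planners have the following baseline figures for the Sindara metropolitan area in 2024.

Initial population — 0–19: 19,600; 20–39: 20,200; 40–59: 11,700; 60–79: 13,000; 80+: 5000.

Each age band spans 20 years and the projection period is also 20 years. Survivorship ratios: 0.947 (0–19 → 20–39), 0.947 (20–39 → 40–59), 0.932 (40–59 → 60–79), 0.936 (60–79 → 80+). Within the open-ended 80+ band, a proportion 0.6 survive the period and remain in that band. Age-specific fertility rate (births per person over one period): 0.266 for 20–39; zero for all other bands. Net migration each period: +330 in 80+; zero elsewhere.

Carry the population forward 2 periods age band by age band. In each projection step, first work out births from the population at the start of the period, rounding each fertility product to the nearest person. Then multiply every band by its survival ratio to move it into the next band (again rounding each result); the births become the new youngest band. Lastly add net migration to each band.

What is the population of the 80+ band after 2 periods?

19835

After projecting period 1:
Births: 20200 × 0.266 = 5373
20–39: 19600 × 0.947 = 18561
40–59: 20200 × 0.947 = 19129
60–79: 11700 × 0.932 = 10904
80+: 13000 × 0.936 + 5000 × 0.6 = 12168 + 3000 = 15168
Net migration: 80+ + 330 → 15498
Giving 5373 / 18561 / 19129 / 10904 / 15498.
After projecting period 2:
Births: 18561 × 0.266 = 4937
20–39: 5373 × 0.947 = 5088
40–59: 18561 × 0.947 = 17577
60–79: 19129 × 0.932 = 17828
80+: 10904 × 0.936 + 15498 × 0.6 = 10206 + 9299 = 19505
Net migration: 80+ + 330 → 19835
Giving 4937 / 5088 / 17577 / 17828 / 19835.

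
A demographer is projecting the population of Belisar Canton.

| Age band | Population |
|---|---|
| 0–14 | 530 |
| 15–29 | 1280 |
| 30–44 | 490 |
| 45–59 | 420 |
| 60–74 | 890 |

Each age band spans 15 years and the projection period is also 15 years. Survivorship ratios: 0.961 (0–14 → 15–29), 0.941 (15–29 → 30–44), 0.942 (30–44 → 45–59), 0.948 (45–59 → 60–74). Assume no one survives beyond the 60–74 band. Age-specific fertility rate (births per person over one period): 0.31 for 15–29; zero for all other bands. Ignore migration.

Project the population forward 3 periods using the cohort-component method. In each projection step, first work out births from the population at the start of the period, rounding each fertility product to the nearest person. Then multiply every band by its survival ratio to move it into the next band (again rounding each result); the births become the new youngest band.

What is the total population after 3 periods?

2155

Let band 1 be 0–14 through band 5 = 60–74.
[period 1]
Births: 1280 * 0.31 = 397
Band 2: 530 * 0.961 = 509
Band 3: 1280 * 0.941 = 1204
Band 4: 490 * 0.942 = 462
Band 5: 420 * 0.948 = 398
Giving 397 / 509 / 1204 / 462 / 398.
[period 2]
Births: 509 * 0.31 = 158
Band 2: 397 * 0.961 = 382
Band 3: 509 * 0.941 = 479
Band 4: 1204 * 0.942 = 1134
Band 5: 462 * 0.948 = 438
Giving 158 / 382 / 479 / 1134 / 438.
[period 3]
Births: 382 * 0.31 = 118
Band 2: 158 * 0.961 = 152
Band 3: 382 * 0.941 = 359
Band 4: 479 * 0.942 = 451
Band 5: 1134 * 0.948 = 1075
Giving 118 / 152 / 359 / 451 / 1075.
Total after period 3: 118 + 152 + 359 + 451 + 1075 = 2155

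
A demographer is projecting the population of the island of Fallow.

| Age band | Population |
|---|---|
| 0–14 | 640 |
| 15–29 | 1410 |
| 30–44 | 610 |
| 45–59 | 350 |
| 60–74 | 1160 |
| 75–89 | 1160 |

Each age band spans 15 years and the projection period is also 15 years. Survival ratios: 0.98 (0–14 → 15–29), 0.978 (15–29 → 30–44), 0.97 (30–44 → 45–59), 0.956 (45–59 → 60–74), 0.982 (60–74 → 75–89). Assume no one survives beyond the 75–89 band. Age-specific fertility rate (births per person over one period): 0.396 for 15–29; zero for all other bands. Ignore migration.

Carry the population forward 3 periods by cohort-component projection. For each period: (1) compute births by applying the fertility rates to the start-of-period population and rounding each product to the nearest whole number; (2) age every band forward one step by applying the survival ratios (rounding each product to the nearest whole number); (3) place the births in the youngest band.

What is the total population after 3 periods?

Period 1:
Births: 1410 × 0.396 = 558
15–29: 640 × 0.98 = 627
30–44: 1410 × 0.978 = 1379
45–59: 610 × 0.97 = 592
60–74: 350 × 0.956 = 335
75–89: 1160 × 0.982 = 1139
End of period: [558, 627, 1379, 592, 335, 1139]
Period 2:
Births: 627 × 0.396 = 248
15–29: 558 × 0.98 = 547
30–44: 627 × 0.978 = 613
45–59: 1379 × 0.97 = 1338
60–74: 592 × 0.956 = 566
75–89: 335 × 0.982 = 329
End of period: [248, 547, 613, 1338, 566, 329]
Period 3:
Births: 547 × 0.396 = 217
15–29: 248 × 0.98 = 243
30–44: 547 × 0.978 = 535
45–59: 613 × 0.97 = 595
60–74: 1338 × 0.956 = 1279
75–89: 566 × 0.982 = 556
End of period: [217, 243, 535, 595, 1279, 556]
Total after period 3: 217 + 243 + 535 + 595 + 1279 + 556 = 3425

3425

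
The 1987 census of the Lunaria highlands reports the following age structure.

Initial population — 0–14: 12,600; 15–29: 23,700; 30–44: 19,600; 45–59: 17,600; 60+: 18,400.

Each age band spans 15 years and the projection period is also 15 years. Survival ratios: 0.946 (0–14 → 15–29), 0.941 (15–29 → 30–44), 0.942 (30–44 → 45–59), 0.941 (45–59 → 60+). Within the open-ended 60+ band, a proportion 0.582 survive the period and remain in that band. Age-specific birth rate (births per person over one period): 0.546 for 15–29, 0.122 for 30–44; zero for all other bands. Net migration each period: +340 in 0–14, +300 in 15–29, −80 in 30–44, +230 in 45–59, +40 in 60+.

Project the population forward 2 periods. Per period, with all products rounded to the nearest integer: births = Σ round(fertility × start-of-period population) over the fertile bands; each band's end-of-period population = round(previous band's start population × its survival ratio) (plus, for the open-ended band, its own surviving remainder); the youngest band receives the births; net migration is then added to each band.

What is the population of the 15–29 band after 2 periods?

15125

Period 1:
Births: 23700 × 0.546 = 12940, 19600 × 0.122 = 2391 → total 15331
15–29: 12600 × 0.946 = 11920
30–44: 23700 × 0.941 = 22302
45–59: 19600 × 0.942 = 18463
60+: 17600 × 0.941 + 18400 × 0.582 = 16562 + 10709 = 27271
Net migration: 0–14 + 340 → 15671; 15–29 + 300 → 12220; 30–44 − 80 → 22222; 45–59 + 230 → 18693; 60+ + 40 → 27311
Giving 15671 / 12220 / 22222 / 18693 / 27311.
Period 2:
Births: 12220 × 0.546 = 6672, 22222 × 0.122 = 2711 → total 9383
15–29: 15671 × 0.946 = 14825
30–44: 12220 × 0.941 = 11499
45–59: 22222 × 0.942 = 20933
60+: 18693 × 0.941 + 27311 × 0.582 = 17590 + 15895 = 33485
Net migration: 0–14 + 340 → 9723; 15–29 + 300 → 15125; 30–44 − 80 → 11419; 45–59 + 230 → 21163; 60+ + 40 → 33525
Giving 9723 / 15125 / 11419 / 21163 / 33525.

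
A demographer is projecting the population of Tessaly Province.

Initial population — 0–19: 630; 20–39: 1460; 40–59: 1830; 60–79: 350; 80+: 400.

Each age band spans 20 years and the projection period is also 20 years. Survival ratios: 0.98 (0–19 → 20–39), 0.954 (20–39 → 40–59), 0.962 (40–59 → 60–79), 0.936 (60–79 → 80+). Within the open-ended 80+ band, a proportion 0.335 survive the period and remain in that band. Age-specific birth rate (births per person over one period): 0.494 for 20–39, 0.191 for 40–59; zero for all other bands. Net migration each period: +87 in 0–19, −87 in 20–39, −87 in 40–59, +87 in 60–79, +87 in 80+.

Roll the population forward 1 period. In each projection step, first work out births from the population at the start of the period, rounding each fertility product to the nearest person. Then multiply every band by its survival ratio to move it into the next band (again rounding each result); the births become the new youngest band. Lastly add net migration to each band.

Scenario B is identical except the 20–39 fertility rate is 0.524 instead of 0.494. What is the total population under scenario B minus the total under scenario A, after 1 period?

— Period 1 —
Births: 1460 * 0.494 = 721, 1830 * 0.191 = 350 — total 1071
20–39: 630 * 0.98 = 617
40–59: 1460 * 0.954 = 1393
60–79: 1830 * 0.962 = 1760
80+: 350 * 0.936 + 400 * 0.335 = 328 + 134 = 462
Net migration: 0–19 + 87 → 1158; 20–39 − 87 → 530; 40–59 − 87 → 1306; 60–79 + 87 → 1847; 80+ + 87 → 549
Giving 1158 / 530 / 1306 / 1847 / 549.
Scenario A total after 1 period: 5390
Scenario B projection —
— Period 1 —
Births: 1460 * 0.524 = 765, 1830 * 0.191 = 350 — total 1115
20–39: 630 * 0.98 = 617
40–59: 1460 * 0.954 = 1393
60–79: 1830 * 0.962 = 1760
80+: 350 * 0.936 + 400 * 0.335 = 328 + 134 = 462
Net migration: 0–19 + 87 → 1202; 20–39 − 87 → 530; 40–59 − 87 → 1306; 60–79 + 87 → 1847; 80+ + 87 → 549
Giving 1202 / 530 / 1306 / 1847 / 549.
Scenario B total after 1 period: 5434
Difference B − A = 5434 − 5390 = 44

44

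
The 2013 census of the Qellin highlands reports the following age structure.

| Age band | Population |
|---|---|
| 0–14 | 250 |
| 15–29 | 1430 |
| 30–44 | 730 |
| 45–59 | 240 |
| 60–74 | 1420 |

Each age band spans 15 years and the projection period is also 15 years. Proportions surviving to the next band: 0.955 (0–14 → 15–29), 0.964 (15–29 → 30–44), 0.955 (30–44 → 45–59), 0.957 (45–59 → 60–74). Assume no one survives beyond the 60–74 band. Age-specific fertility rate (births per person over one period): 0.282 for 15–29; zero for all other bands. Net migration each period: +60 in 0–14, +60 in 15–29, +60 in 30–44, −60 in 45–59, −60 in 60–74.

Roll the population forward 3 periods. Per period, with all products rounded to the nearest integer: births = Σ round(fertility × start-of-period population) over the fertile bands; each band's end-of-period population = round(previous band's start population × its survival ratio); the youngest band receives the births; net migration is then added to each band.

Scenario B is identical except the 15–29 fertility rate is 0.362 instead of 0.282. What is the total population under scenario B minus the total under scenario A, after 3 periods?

208

Call the bands 1 to 5, youngest first.
— Period 1 —
Births: 1430 * 0.282 = 403
Band 2: 250 * 0.955 = 239
Band 3: 1430 * 0.964 = 1379
Band 4: 730 * 0.955 = 697
Band 5: 240 * 0.957 = 230
Net migration: Band 1 + 60 → 463; Band 2 + 60 → 299; Band 3 + 60 → 1439; Band 4 − 60 → 637; Band 5 − 60 → 170
Giving 463 / 299 / 1439 / 637 / 170.
— Period 2 —
Births: 299 * 0.282 = 84
Band 2: 463 * 0.955 = 442
Band 3: 299 * 0.964 = 288
Band 4: 1439 * 0.955 = 1374
Band 5: 637 * 0.957 = 610
Net migration: Band 1 + 60 → 144; Band 2 + 60 → 502; Band 3 + 60 → 348; Band 4 − 60 → 1314; Band 5 − 60 → 550
Giving 144 / 502 / 348 / 1314 / 550.
— Period 3 —
Births: 502 * 0.282 = 142
Band 2: 144 * 0.955 = 138
Band 3: 502 * 0.964 = 484
Band 4: 348 * 0.955 = 332
Band 5: 1314 * 0.957 = 1257
Net migration: Band 1 + 60 → 202; Band 2 + 60 → 198; Band 3 + 60 → 544; Band 4 − 60 → 272; Band 5 − 60 → 1197
Giving 202 / 198 / 544 / 272 / 1197.
Scenario A total after 3 periods: 2413
Scenario B projection —
— Period 1 —
Births: 1430 * 0.362 = 518
Band 2: 250 * 0.955 = 239
Band 3: 1430 * 0.964 = 1379
Band 4: 730 * 0.955 = 697
Band 5: 240 * 0.957 = 230
Net migration: Band 1 + 60 → 578; Band 2 + 60 → 299; Band 3 + 60 → 1439; Band 4 − 60 → 637; Band 5 − 60 → 170
Giving 578 / 299 / 1439 / 637 / 170.
— Period 2 —
Births: 299 * 0.362 = 108
Band 2: 578 * 0.955 = 552
Band 3: 299 * 0.964 = 288
Band 4: 1439 * 0.955 = 1374
Band 5: 637 * 0.957 = 610
Net migration: Band 1 + 60 → 168; Band 2 + 60 → 612; Band 3 + 60 → 348; Band 4 − 60 → 1314; Band 5 − 60 → 550
Giving 168 / 612 / 348 / 1314 / 550.
— Period 3 —
Births: 612 * 0.362 = 222
Band 2: 168 * 0.955 = 160
Band 3: 612 * 0.964 = 590
Band 4: 348 * 0.955 = 332
Band 5: 1314 * 0.957 = 1257
Net migration: Band 1 + 60 → 282; Band 2 + 60 → 220; Band 3 + 60 → 650; Band 4 − 60 → 272; Band 5 − 60 → 1197
Giving 282 / 220 / 650 / 272 / 1197.
Scenario B total after 3 periods: 2621
Difference B − A = 2621 − 2413 = 208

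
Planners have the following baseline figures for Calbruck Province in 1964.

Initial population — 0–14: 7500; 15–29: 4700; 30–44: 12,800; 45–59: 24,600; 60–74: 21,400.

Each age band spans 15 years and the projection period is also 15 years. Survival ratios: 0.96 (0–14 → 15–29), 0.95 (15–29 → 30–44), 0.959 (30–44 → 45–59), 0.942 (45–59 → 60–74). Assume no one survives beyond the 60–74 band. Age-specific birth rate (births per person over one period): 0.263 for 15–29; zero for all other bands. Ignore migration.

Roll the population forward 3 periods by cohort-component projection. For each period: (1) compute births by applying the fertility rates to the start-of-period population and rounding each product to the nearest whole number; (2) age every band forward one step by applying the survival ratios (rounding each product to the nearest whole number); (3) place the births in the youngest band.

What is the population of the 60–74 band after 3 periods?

Period 1.
Births: 4700 × 0.263 = 1236
15–29: 7500 × 0.96 = 7200
30–44: 4700 × 0.95 = 4465
45–59: 12800 × 0.959 = 12275
60–74: 24600 × 0.942 = 23173
Population now: 0–14=1236, 15–29=7200, 30–44=4465, 45–59=12275, 60–74=23173
Period 2.
Births: 7200 × 0.263 = 1894
15–29: 1236 × 0.96 = 1187
30–44: 7200 × 0.95 = 6840
45–59: 4465 × 0.959 = 4282
60–74: 12275 × 0.942 = 11563
Population now: 0–14=1894, 15–29=1187, 30–44=6840, 45–59=4282, 60–74=11563
Period 3.
Births: 1187 × 0.263 = 312
15–29: 1894 × 0.96 = 1818
30–44: 1187 × 0.95 = 1128
45–59: 6840 × 0.959 = 6560
60–74: 4282 × 0.942 = 4034
Population now: 0–14=312, 15–29=1818, 30–44=1128, 45–59=6560, 60–74=4034

4034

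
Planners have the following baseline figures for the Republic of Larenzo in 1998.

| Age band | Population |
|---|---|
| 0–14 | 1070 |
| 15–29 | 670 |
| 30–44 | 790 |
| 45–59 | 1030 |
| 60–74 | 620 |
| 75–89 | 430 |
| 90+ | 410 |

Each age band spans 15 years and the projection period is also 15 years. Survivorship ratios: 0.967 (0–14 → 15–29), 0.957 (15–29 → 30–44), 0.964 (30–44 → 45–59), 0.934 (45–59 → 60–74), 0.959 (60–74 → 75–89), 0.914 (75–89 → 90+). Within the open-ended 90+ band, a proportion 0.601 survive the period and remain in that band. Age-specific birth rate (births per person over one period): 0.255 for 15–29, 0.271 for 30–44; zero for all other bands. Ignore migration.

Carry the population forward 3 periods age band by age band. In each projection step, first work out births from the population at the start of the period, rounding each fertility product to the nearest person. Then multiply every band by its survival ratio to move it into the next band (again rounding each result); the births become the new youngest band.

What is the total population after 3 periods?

(Groups numbered youngest = 1 to oldest = 7.)
[period 1]
Births: 670 × 0.255 = 171 ; 790 × 0.271 = 214 → 385
Group 2: 1070 × 0.967 = 1035
Group 3: 670 × 0.957 = 641
Group 4: 790 × 0.964 = 762
Group 5: 1030 × 0.934 = 962
Group 6: 620 × 0.959 = 595
Group 7: 430 × 0.914 + 410 × 0.601 = 393 + 246 = 639
Population now: 0–14=385, 15–29=1035, 30–44=641, 45–59=762, 60–74=962, 75–89=595, 90+=639
[period 2]
Births: 1035 × 0.255 = 264 ; 641 × 0.271 = 174 → 438
Group 2: 385 × 0.967 = 372
Group 3: 1035 × 0.957 = 990
Group 4: 641 × 0.964 = 618
Group 5: 762 × 0.934 = 712
Group 6: 962 × 0.959 = 923
Group 7: 595 × 0.914 + 639 × 0.601 = 544 + 384 = 928
Population now: 0–14=438, 15–29=372, 30–44=990, 45–59=618, 60–74=712, 75–89=923, 90+=928
[period 3]
Births: 372 × 0.255 = 95 ; 990 × 0.271 = 268 → 363
Group 2: 438 × 0.967 = 424
Group 3: 372 × 0.957 = 356
Group 4: 990 × 0.964 = 954
Group 5: 618 × 0.934 = 577
Group 6: 712 × 0.959 = 683
Group 7: 923 × 0.914 + 928 × 0.601 = 844 + 558 = 1402
Population now: 0–14=363, 15–29=424, 30–44=356, 45–59=954, 60–74=577, 75–89=683, 90+=1402
Total after period 3: 363 + 424 + 356 + 954 + 577 + 683 + 1402 = 4759

4759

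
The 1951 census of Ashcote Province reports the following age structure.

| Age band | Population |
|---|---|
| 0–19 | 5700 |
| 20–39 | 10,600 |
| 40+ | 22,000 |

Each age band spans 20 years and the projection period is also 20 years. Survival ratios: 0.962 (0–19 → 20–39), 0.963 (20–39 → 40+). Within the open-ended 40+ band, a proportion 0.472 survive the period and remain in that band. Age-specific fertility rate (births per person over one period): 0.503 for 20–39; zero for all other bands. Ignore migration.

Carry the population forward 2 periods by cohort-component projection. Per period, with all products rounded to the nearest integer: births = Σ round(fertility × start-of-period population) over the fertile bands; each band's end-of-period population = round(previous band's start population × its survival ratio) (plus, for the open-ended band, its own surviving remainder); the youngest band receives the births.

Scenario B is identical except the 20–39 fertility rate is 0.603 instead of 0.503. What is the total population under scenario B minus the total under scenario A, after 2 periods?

Period 1:
Births: 10600 × 0.503 = 5332
20–39: 5700 × 0.962 = 5483
40+: 10600 × 0.963 + 22000 × 0.472 = 10208 + 10384 = 20592
End of period: [5332, 5483, 20592]
Period 2:
Births: 5483 × 0.503 = 2758
20–39: 5332 × 0.962 = 5129
40+: 5483 × 0.963 + 20592 × 0.472 = 5280 + 9719 = 14999
End of period: [2758, 5129, 14999]
Scenario A total after 2 periods: 22886
Scenario B projection —
Period 1:
Births: 10600 × 0.603 = 6392
20–39: 5700 × 0.962 = 5483
40+: 10600 × 0.963 + 22000 × 0.472 = 10208 + 10384 = 20592
End of period: [6392, 5483, 20592]
Period 2:
Births: 5483 × 0.603 = 3306
20–39: 6392 × 0.962 = 6149
40+: 5483 × 0.963 + 20592 × 0.472 = 5280 + 9719 = 14999
End of period: [3306, 6149, 14999]
Scenario B total after 2 periods: 24454
Difference B − A = 24454 − 22886 = 1568

1568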